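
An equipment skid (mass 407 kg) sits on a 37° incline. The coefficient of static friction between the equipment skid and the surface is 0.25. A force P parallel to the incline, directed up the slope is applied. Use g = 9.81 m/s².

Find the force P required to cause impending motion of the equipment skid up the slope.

At impending motion up the slope, friction acts down-slope at its limit: f = μ_s N.
P is parallel to the surface, so N = m g cos θ = 3190 N.
Along the incline: P = m g sin θ + μ_s N = 2400 + 0.25×3190 = 3200 N.

P ≈ 3200 N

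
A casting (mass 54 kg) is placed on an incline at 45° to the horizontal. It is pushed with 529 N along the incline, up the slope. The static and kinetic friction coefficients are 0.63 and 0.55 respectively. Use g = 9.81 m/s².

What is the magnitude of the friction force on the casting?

f ≈ 154 N (down the incline)

Perpendicular to the surface, N = m g cos θ = 54·9.81·cos 45° = 374.6 N.
Parallel to the incline, ΣF = 0 gives f = m g sin θ − P = 374.6 − 529 = -154.4 N (up-slope positive).
The static-friction ceiling is μ_s N = 0.63 × 374.6 = 236 N.
Since |-154.4| ≤ 236 N, no slip — friction simply equals what equilibrium demands.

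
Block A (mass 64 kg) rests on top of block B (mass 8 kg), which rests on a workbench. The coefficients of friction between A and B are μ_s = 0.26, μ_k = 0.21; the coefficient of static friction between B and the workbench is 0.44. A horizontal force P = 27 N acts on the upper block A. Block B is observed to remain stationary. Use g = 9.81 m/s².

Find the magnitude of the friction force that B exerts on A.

f ≈ 27 N

The normal force B exerts on A is simply A's weight, N₁ = 627.8 N.
So the A–B interface can sustain at most μ_s N₁ = 163.2 N of static friction.
P = 27 N is within that limit, so A and B move together (both at rest); the A–B friction is simply f₁ = P = 27 N.
By Newton's third law B feels 27 N forward from A. With B stationary, the floor's static friction on B balances it: f₂ = 27 N (well within μ_s(m_A+m_B)g = 310.8 N).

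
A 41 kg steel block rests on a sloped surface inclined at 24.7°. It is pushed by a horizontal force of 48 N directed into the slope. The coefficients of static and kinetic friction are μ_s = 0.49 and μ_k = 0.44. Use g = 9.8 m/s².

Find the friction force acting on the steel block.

f ≈ 124 N (up the incline)

Resolve perpendicular to the incline: N = m g cos θ + P sin θ = 41×9.8×cos 24.7° + 48×sin 24.7° = 385.1 N.
Along the incline, the net driving force (taking up-slope positive) is P cos θ − m g sin θ = 43.61 − 167.9 = -124.3 N, so equilibrium requires friction f = 124.3 N (up-slope).
Maximum static friction: μ_s N = 0.49 × 385.1 = 188.7 N.
|f_req| = 124.3 ≤ 188.7 N → the steel block is in equilibrium; friction equals the required value.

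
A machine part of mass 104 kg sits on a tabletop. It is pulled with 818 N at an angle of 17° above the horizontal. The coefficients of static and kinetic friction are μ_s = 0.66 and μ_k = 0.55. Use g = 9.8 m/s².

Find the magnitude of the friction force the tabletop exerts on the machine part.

f ≈ 429 N

N = m g − P sin α = 1019 − 818×sin 17° = 780 N.
The horizontal driving force is P cos α = 782.3 N, so equilibrium needs friction f = 782.3 N.
The static-friction limit is μ_s N = 514.8 N.
The required friction exceeds μ_s N, so the machine part moves and f = μ_k N = 429 N.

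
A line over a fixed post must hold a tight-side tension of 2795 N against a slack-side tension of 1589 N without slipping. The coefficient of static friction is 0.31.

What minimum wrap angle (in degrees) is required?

T₂/T₁ = e^{μβ} → β = ln(T₂/T₁)/μ.
β = ln(2795/1589)/0.31 = 0.5647/0.31 = 1.822 rad.
In degrees: β = 1.822 × 180/π = 104°.

β_min ≈ 104°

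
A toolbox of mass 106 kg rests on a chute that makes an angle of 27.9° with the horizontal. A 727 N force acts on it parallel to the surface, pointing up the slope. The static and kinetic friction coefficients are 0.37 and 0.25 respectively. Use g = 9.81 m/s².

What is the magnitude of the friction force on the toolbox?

f ≈ 240 N (down the incline)

Normal force: N = m g cos θ = 106 × 9.81 × cos 27.9° = 919 N.
Parallel to the incline, ΣF = 0 gives f = m g sin θ − P = 486.6 − 727 = -240.4 N (up-slope positive).
The static-friction ceiling is μ_s N = 0.37 × 919 = 340 N.
Since |-240.4| ≤ 340 N, static friction is sufficient; f equals the required value, not μ_s N.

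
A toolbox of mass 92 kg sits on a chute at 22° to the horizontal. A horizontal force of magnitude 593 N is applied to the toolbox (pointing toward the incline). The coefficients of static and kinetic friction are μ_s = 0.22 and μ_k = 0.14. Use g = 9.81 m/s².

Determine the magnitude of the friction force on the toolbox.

f ≈ 212 N (down the incline)

Resolve perpendicular to the incline: N = m g cos θ + P sin θ = 92×9.81×cos 22° + 593×sin 22° = 1059 N.
Parallel to the incline: P cos θ − m g sin θ = 549.8 − 338.1 = 211.7 N; the friction needed to balance this is 211.7 N acting down the slope.
The limit of static friction is μ_s N = 233 N.
Since 211.7 N is within the 233 N limit, the toolbox stays put and friction is exactly 212 N.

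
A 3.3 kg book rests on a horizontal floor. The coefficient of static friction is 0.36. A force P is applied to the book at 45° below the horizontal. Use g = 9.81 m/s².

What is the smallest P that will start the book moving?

P ≈ 25.8 N

N = m g + P sin α (the push presses the book into the horizontal floor).
At impending slip, P cos α = μ_s N = μ_s (m g + P sin α).
Solving: P (cos α − μ_s sin α) = μ_s m g → P = 0.36×32.4/(cos 45° − 0.36 sin 45°) = 11.7/0.4525 = 25.8 N.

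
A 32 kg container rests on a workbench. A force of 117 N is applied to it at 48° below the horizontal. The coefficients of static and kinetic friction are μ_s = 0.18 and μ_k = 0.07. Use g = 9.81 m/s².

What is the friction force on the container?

f ≈ 28.1 N

N = m g + P sin α = 313.9 + 117×sin 48° = 400.9 N.
For equilibrium, f = P cos α = 117×cos 48° = 78.29 N.
μ_s N = 0.18 × 400.9 = 72.16 N.
78.29 > 72.16 N → the container slides; f = μ_k N = 0.07×400.9 = 28.1 N.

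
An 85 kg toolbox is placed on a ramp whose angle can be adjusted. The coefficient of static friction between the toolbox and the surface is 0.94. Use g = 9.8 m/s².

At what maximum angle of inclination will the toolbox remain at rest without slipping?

θ_max ≈ 43.2°

At the slip threshold, m g sin θ = μ_s · m g cos θ, so tan θ = μ_s.
θ_max = arctan(0.94) = 43.2°.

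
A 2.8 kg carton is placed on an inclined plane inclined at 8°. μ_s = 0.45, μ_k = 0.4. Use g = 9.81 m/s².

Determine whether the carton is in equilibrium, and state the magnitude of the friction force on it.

N = m g cos θ = 27.2 N.
Down-slope weight component: m g sin θ = 3.82 N.
μ_s N = 12.2 N.
3.82 ≤ 12.2 N, so it stays put; friction = 3.82 N.

f ≈ 3.82 N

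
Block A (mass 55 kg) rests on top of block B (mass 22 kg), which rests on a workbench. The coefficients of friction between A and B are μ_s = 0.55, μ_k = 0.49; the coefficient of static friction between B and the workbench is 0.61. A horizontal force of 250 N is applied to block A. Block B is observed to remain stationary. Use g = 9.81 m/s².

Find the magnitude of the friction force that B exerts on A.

Normal force at the A–B interface: N₁ = m_A g = 539.6 N.
So the A–B interface can sustain at most μ_s N₁ = 296.8 N of static friction.
Since P = 250 N ≤ 296.8 N, A does not slip on B; friction on A equals P = 250 N.
B experiences an equal 250 N forward from A (third law). B is in equilibrium, so the floor supplies f₂ = 250 N of static friction (limit μ_s(m_A+m_B)g = 460.8 N, not exceeded).

f ≈ 250 N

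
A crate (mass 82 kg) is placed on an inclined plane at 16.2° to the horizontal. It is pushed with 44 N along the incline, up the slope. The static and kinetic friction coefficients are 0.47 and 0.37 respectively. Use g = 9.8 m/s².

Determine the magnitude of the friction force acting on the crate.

f ≈ 180 N (up the incline)

Perpendicular to the surface, N = m g cos θ = 82·9.8·cos 16.2° = 771.7 N.
Parallel to the incline, ΣF = 0 gives f = m g sin θ − P = 224.2 − 44 = 180.2 N (up-slope positive).
Static friction can supply at most μ_s N = 362.7 N.
Since |180.2| ≤ 362.7 N, no slip — friction simply equals what equilibrium demands.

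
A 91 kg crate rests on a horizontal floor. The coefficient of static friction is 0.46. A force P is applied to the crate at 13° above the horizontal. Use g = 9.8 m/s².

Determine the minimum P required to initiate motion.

P ≈ 381 N

N = m g − P sin α (the pull lifts the crate).
At impending slip, P cos α = μ_s N = μ_s (m g − P sin α).
Solving: P (cos α + μ_s sin α) = μ_s m g → P = 0.46×892/(cos 13° + 0.46 sin 13°) = 410/1.078 = 381 N.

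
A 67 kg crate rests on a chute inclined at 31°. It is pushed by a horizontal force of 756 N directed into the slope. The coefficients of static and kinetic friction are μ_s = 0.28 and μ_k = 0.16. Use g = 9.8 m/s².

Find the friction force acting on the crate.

f ≈ 152 N (down the incline)

The horizontal push has a component P sin θ into the surface, so N = m g cos θ + P sin θ = 562.8 + 389.4 = 952.2 N.
Parallel to the incline: P cos θ − m g sin θ = 648 − 338.2 = 309.8 N; the friction needed to balance this is 309.8 N acting down the slope.
The limit of static friction is μ_s N = 266.6 N.
The required 309.8 N exceeds the static limit, so the crate slides up-slope and f = μ_k N = 0.16×952.2 = 152 N.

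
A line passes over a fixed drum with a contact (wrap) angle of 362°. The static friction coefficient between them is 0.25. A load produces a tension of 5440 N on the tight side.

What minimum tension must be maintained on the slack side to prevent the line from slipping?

T_min ≈ 1120 N

Capstan equation at impending slip: T_tight/T_slack = e^{μβ}.
β = 362° = 6.318 rad; e^{μβ} = e^{0.25×6.318} = 4.853.
T_slack = T_tight / e^{μβ} = 5440 / 4.853 = 1120 N.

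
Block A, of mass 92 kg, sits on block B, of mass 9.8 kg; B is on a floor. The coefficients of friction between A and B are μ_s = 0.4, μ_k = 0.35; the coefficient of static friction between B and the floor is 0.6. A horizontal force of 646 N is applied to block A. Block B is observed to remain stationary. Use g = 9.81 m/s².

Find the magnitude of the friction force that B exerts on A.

The normal force B exerts on A is simply A's weight, N₁ = 902.5 N.
So the A–B interface can sustain at most μ_s N₁ = 361 N of static friction.
Since P = 646 N > 361 N, A slides on B; the A–B friction is kinetic: f₁ = μ_k N₁ = 0.35×902.5 = 316 N.
B experiences an equal 316 N forward from A (third law). B is in equilibrium, so the floor supplies f₂ = 316 N of static friction (limit μ_s(m_A+m_B)g = 599.2 N, not exceeded).

f ≈ 316 N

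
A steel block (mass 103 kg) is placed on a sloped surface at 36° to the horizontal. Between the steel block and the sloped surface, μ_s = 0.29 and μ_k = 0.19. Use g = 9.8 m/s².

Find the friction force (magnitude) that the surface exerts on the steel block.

The normal reaction is N = m g cos θ = 816.6 N.
For equilibrium along the incline, friction must balance the weight component: f = m g sin θ = 593.3 N up the slope.
Static friction can supply at most μ_s N = 236.8 N.
Since |593.3| > 236.8 N, static friction cannot hold it; the steel block slides down the incline and kinetic friction applies: f = μ_k N = 0.19 × 816.6 = 155 N.

f ≈ 155 N (up the incline)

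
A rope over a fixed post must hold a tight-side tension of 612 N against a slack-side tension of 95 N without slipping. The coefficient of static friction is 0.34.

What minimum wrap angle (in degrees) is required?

T₂/T₁ = e^{μβ} → β = ln(T₂/T₁)/μ.
β = ln(612/95)/0.34 = 1.863/0.34 = 5.479 rad.
In degrees: β = 5.479 × 180/π = 314°.

β_min ≈ 314°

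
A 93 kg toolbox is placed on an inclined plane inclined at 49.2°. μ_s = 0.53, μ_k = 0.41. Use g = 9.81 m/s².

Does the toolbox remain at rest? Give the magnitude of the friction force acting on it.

f ≈ 244 N

N = m g cos θ = 596 N.
Down-slope weight component: m g sin θ = 691 N.
μ_s N = 316 N.
691 > 316 N, so it slides; kinetic friction f = μ_k N = 0.41×596 = 244 N.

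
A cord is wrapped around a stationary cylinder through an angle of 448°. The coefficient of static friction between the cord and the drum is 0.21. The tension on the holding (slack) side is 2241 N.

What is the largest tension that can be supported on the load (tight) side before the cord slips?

T_max ≈ 11600 N

At impending slip the capstan equation gives T₂/T₁ = e^{μβ} with β in radians.
β = 448° × π/180 = 7.819 rad.
e^{μβ} = e^{0.21×7.819} = 5.166.
T₂ = T₁ · e^{μβ} = 2241 × 5.166 = 11600 N.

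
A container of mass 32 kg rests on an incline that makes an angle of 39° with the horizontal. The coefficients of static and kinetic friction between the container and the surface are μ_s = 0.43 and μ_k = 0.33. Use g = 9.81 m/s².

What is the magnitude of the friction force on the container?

Normal force: N = m g cos θ = 32 × 9.81 × cos 39° = 244 N.
For equilibrium along the incline, friction must balance the weight component: f = m g sin θ = 197.6 N up the slope.
Maximum static friction available: μ_s N = 0.43 × 244 = 104.9 N.
|197.6| exceeds 104.9 N, so the container slips down-slope; friction is kinetic, f = μ_k N = 0.33×244 = 80.5 N.

f ≈ 80.5 N (up the incline)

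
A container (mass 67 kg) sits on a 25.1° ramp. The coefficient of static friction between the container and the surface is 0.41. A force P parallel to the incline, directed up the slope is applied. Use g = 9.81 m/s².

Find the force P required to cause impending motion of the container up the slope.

P ≈ 523 N

At impending motion up the slope, friction acts down-slope at its limit: f = μ_s N.
P is parallel to the surface, so N = m g cos θ = 595 N.
Along the incline: P = m g sin θ + μ_s N = 279 + 0.41×595 = 523 N.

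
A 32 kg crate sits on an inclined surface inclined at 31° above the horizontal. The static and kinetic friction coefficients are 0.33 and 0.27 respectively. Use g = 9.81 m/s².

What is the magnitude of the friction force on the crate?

f ≈ 72.7 N (up the incline)

Perpendicular to the surface, N = m g cos θ = 32·9.81·cos 31° = 269.1 N.
Along the slope the weight component is m g sin θ = 161.7 N; friction must supply exactly this, acting up-slope.
Maximum static friction available: μ_s N = 0.33 × 269.1 = 88.8 N.
Since |161.7| > 88.8 N, static friction cannot hold it; the crate slides down the incline and kinetic friction applies: f = μ_k N = 0.27 × 269.1 = 72.7 N.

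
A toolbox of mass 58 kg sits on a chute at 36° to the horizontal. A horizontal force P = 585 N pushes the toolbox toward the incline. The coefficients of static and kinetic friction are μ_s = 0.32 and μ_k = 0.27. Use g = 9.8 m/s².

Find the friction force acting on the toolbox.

Normal direction: N = m g cos θ + P sin θ = 803.7 N.
Parallel to the incline: P cos θ − m g sin θ = 473.3 − 334.1 = 139.2 N; the friction needed to balance this is 139.2 N acting down the slope.
The limit of static friction is μ_s N = 257.2 N.
Since 139.2 N is within the 257.2 N limit, the toolbox stays put and friction is exactly 139 N.

f ≈ 139 N (down the incline)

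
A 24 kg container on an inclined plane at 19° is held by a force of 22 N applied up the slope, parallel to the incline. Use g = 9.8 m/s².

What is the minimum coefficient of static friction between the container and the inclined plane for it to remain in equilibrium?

μ_s,min ≈ 0.245

N = m g cos θ = 222.4 N.
Friction must make up the shortfall along the incline: f = m g sin θ − P = 76.57 − 22 = 54.57 N.
At the threshold f = μ_s N, so μ_s,min = 54.57/222.4 = 0.245.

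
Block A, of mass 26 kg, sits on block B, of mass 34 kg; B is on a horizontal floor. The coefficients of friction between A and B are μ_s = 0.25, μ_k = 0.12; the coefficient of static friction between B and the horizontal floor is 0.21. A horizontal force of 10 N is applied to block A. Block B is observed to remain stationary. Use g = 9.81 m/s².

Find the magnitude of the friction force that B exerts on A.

The normal force B exerts on A is simply A's weight, N₁ = 255.1 N.
Maximum static friction on A from B: μ_s N₁ = 0.25×255.1 = 63.77 N.
P = 10 N is within that limit, so A and B move together (both at rest); the A–B friction is simply f₁ = P = 10 N.
B experiences an equal 10 N forward from A (third law). B is in equilibrium, so the floor supplies f₂ = 10 N of static friction (limit μ_s(m_A+m_B)g = 123.6 N, not exceeded).

f ≈ 10 N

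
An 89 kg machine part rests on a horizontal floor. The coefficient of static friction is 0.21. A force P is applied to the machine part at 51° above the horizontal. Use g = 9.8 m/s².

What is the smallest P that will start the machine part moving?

N = m g − P sin α (the pull lifts the machine part).
At impending slip, P cos α = μ_s N = μ_s (m g − P sin α).
Solving: P (cos α + μ_s sin α) = μ_s m g → P = 0.21×872/(cos 51° + 0.21 sin 51°) = 183/0.7925 = 231 N.

P ≈ 231 N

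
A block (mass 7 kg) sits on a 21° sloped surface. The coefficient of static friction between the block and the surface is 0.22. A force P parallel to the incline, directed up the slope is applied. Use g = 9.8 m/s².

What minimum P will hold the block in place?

The block tends to slide down (tan θ > μ_s), so at the point of impending slip friction acts up-slope at its limit: f = μ_s N.
P is parallel to the surface, so N = m g cos θ = 64 N.
Along the incline: P + μ_s N = m g sin θ, so P = 24.6 − 0.22×64 = 10.5 N.

P_min ≈ 10.5 N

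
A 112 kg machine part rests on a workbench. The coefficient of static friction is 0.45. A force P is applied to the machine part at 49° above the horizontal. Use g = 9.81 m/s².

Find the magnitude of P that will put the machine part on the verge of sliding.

N = m g − P sin α (the pull lifts the machine part).
At impending slip, P cos α = μ_s N = μ_s (m g − P sin α).
Solving: P (cos α + μ_s sin α) = μ_s m g → P = 0.45×1100/(cos 49° + 0.45 sin 49°) = 494/0.9957 = 497 N.

P ≈ 497 N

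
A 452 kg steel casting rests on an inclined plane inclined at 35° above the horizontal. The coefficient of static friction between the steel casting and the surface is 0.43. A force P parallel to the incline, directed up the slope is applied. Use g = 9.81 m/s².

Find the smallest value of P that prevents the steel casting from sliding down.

P_min ≈ 981 N

The steel casting tends to slide down (tan θ > μ_s), so at the point of impending slip friction acts up-slope at its limit: f = μ_s N.
P is parallel to the surface, so N = m g cos θ = 3630 N.
Along the incline: P + μ_s N = m g sin θ, so P = 2540 − 0.43×3630 = 981 N.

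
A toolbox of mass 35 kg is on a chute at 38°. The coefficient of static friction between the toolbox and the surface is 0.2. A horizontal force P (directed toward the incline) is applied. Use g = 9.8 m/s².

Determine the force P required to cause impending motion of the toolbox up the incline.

P ≈ 399 N

At impending motion up the slope, friction acts down-slope at its limit: f = μ_s N.
Perpendicular to the incline: N = m g cos θ + P sin θ.
Along the incline: P cos θ = m g sin θ + μ_s N = m g sin θ + μ_s (m g cos θ + P sin θ).
Solving, P (cos θ − μ_s sin θ) = m g (sin θ + μ_s cos θ), so P = 35×9.8×(sin 38° + 0.2 cos 38°)/(cos 38° − 0.2 sin 38°) = 343×0.7733/0.6649 = 399 N.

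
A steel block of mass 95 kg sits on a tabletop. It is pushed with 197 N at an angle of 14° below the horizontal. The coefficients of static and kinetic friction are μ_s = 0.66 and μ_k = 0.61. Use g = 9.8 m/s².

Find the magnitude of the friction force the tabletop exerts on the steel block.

f ≈ 191 N

The vertical component of P adds to the normal force: N = m g + P sin α = 931 + 47.66 = 978.7 N.
The horizontal driving force is P cos α = 191.1 N, so equilibrium needs friction f = 191.1 N.
μ_s N = 0.66 × 978.7 = 645.9 N.
191.1 ≤ 645.9 N → static; friction equals the required 191 N.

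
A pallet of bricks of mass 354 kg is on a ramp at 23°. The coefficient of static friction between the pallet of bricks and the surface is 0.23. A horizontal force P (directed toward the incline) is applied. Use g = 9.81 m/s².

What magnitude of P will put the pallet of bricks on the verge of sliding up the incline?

P ≈ 2520 N

At impending motion up the slope, friction acts down-slope at its limit: f = μ_s N.
Perpendicular to the incline: N = m g cos θ + P sin θ.
Along the incline: P cos θ = m g sin θ + μ_s N = m g sin θ + μ_s (m g cos θ + P sin θ).
Solving, P (cos θ − μ_s sin θ) = m g (sin θ + μ_s cos θ), so P = 354×9.81×(sin 23° + 0.23 cos 23°)/(cos 23° − 0.23 sin 23°) = 3470×0.6024/0.8306 = 2520 N.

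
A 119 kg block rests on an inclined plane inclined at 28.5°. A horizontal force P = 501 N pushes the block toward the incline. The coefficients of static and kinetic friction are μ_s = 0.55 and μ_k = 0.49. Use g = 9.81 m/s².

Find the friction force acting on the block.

Normal direction: N = m g cos θ + P sin θ = 1265 N.
Along the incline, the net driving force (taking up-slope positive) is P cos θ − m g sin θ = 440.3 − 557 = -116.7 N, so equilibrium requires friction f = 116.7 N (up-slope).
The limit of static friction is μ_s N = 695.7 N.
Since 116.7 N is within the 695.7 N limit, the block stays put and friction is exactly 117 N.

f ≈ 117 N (up the incline)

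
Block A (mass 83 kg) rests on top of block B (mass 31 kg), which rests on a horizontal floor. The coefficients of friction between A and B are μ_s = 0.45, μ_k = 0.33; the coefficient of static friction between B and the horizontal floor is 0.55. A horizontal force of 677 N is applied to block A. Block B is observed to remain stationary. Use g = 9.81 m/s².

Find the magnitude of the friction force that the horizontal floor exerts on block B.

f ≈ 269 N

Normal force at the A–B interface: N₁ = m_A g = 814.2 N.
So the A–B interface can sustain at most μ_s N₁ = 366.4 N of static friction.
P = 677 N exceeds that limit, so A slips over B and the interface friction becomes kinetic: f₁ = μ_k N₁ = 0.33×814.2 = 269 N.
By Newton's third law B feels 269 N forward from A. With B stationary, the floor's static friction on B balances it: f₂ = 269 N (well within μ_s(m_A+m_B)g = 615.1 N).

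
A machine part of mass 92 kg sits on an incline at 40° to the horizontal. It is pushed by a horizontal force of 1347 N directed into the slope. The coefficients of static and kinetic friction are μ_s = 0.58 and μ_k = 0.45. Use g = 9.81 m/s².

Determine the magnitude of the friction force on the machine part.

f ≈ 452 N (down the incline)

The horizontal push has a component P sin θ into the surface, so N = m g cos θ + P sin θ = 691.4 + 865.8 = 1557 N.
Along the incline, the net driving force (taking up-slope positive) is P cos θ − m g sin θ = 1032 − 580.1 = 451.7 N, so equilibrium requires friction f = -451.7 N (down-slope).
Maximum static friction: μ_s N = 0.58 × 1557 = 903.2 N.
|f_req| = 451.7 ≤ 903.2 N → the machine part is in equilibrium; friction equals the required value.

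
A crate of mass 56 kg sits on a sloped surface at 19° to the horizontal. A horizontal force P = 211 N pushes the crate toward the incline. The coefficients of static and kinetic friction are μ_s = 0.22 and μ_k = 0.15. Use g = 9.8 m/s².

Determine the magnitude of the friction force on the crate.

The horizontal push has a component P sin θ into the surface, so N = m g cos θ + P sin θ = 518.9 + 68.69 = 587.6 N.
Along the incline, the net driving force (taking up-slope positive) is P cos θ − m g sin θ = 199.5 − 178.7 = 20.83 N, so equilibrium requires friction f = -20.83 N (down-slope).
The limit of static friction is μ_s N = 129.3 N.
|f_req| = 20.83 ≤ 129.3 N → the crate is in equilibrium; friction equals the required value.

f ≈ 20.8 N (down the incline)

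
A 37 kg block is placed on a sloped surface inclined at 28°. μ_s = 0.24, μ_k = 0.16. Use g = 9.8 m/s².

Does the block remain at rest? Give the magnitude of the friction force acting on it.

N = m g cos θ = 320 N.
Down-slope weight component: m g sin θ = 170 N.
μ_s N = 76.8 N.
170 > 76.8 N, so it slides; kinetic friction f = μ_k N = 0.16×320 = 51.2 N.

f ≈ 51.2 N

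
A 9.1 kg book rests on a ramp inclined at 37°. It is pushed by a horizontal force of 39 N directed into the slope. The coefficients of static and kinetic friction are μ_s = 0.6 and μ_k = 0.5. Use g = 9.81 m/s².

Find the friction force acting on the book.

The horizontal push has a component P sin θ into the surface, so N = m g cos θ + P sin θ = 71.29 + 23.47 = 94.77 N.
Along the incline, the net driving force (taking up-slope positive) is P cos θ − m g sin θ = 31.15 − 53.72 = -22.58 N, so equilibrium requires friction f = 22.58 N (up-slope).
The limit of static friction is μ_s N = 56.86 N.
Since 22.58 N is within the 56.86 N limit, the book stays put and friction is exactly 22.6 N.

f ≈ 22.6 N (up the incline)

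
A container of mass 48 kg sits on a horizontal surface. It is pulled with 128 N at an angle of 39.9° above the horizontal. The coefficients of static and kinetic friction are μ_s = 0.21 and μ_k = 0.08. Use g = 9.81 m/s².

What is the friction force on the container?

f ≈ 31.1 N

N = m g − P sin α = 470.9 − 128×sin 39.9° = 388.8 N.
Horizontally, friction must balance P cos α = 98.2 N.
The static-friction limit is μ_s N = 81.64 N.
The required friction exceeds μ_s N, so the container moves and f = μ_k N = 31.1 N.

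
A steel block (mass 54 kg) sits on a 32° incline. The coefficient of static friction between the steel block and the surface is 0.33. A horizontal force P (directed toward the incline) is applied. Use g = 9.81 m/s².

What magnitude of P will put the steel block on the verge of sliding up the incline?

P ≈ 637 N

At impending motion up the slope, friction acts down-slope at its limit: f = μ_s N.
Perpendicular to the incline: N = m g cos θ + P sin θ.
Along the incline: P cos θ = m g sin θ + μ_s N = m g sin θ + μ_s (m g cos θ + P sin θ).
Solving, P (cos θ − μ_s sin θ) = m g (sin θ + μ_s cos θ), so P = 54×9.81×(sin 32° + 0.33 cos 32°)/(cos 32° − 0.33 sin 32°) = 530×0.8098/0.6732 = 637 N.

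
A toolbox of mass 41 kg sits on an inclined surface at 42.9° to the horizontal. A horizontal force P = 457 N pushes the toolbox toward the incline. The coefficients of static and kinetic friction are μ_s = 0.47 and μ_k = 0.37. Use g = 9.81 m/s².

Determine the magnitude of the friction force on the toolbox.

The horizontal push has a component P sin θ into the surface, so N = m g cos θ + P sin θ = 294.6 + 311.1 = 605.7 N.
Along the incline, the net driving force (taking up-slope positive) is P cos θ − m g sin θ = 334.8 − 273.8 = 60.98 N, so equilibrium requires friction f = -60.98 N (down-slope).
Maximum static friction: μ_s N = 0.47 × 605.7 = 284.7 N.
Since 60.98 N is within the 284.7 N limit, the toolbox stays put and friction is exactly 61 N.

f ≈ 61 N (down the incline)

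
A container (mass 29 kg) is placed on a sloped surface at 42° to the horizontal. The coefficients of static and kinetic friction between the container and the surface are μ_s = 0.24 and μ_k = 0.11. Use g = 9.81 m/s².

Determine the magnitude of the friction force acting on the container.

Normal force: N = m g cos θ = 29 × 9.81 × cos 42° = 211.4 N.
For equilibrium along the incline, friction must balance the weight component: f = m g sin θ = 190.4 N up the slope.
Static friction can supply at most μ_s N = 50.74 N.
Since |190.4| > 50.74 N, static friction cannot hold it; the container slides down the incline and kinetic friction applies: f = μ_k N = 0.11 × 211.4 = 23.3 N.

f ≈ 23.3 N (up the incline)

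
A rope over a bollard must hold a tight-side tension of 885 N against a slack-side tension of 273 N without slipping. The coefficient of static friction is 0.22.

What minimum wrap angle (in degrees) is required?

T₂/T₁ = e^{μβ} → β = ln(T₂/T₁)/μ.
β = ln(885/273)/0.22 = 1.176/0.22 = 5.346 rad.
In degrees: β = 5.346 × 180/π = 306°.

β_min ≈ 306°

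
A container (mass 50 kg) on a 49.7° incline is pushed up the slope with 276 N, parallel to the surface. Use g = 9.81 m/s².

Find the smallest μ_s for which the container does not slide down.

μ_s,min ≈ 0.309

N = m g cos θ = 317.3 N.
Friction must make up the shortfall along the incline: f = m g sin θ − P = 374.1 − 276 = 98.09 N.
At the threshold f = μ_s N, so μ_s,min = 98.09/317.3 = 0.309.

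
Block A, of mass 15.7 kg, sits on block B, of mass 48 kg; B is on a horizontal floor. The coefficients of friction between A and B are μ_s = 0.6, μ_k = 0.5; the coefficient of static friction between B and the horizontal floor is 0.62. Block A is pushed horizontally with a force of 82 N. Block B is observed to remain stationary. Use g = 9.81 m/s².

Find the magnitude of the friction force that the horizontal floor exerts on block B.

f ≈ 82 N

Between the blocks, N₁ = m_A g = 154 N.
Maximum static friction on A from B: μ_s N₁ = 0.6×154 = 92.41 N.
P = 82 N is within that limit, so A and B move together (both at rest); the A–B friction is simply f₁ = P = 82 N.
B experiences an equal 82 N forward from A (third law). B is in equilibrium, so the floor supplies f₂ = 82 N of static friction (limit μ_s(m_A+m_B)g = 387.4 N, not exceeded).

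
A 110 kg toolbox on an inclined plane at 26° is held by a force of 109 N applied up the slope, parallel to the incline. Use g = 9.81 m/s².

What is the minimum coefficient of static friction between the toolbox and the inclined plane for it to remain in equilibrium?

μ_s,min ≈ 0.375

N = m g cos θ = 969.9 N.
Friction must make up the shortfall along the incline: f = m g sin θ − P = 473 − 109 = 364 N.
At the threshold f = μ_s N, so μ_s,min = 364/969.9 = 0.375.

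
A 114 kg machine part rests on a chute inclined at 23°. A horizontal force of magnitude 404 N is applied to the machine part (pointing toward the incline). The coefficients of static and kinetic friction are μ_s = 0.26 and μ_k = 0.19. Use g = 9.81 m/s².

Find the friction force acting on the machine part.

f ≈ 65.1 N (up the incline)

Normal direction: N = m g cos θ + P sin θ = 1187 N.
Along the incline, the net driving force (taking up-slope positive) is P cos θ − m g sin θ = 371.9 − 437 = -65.09 N, so equilibrium requires friction f = 65.09 N (up-slope).
Maximum static friction: μ_s N = 0.26 × 1187 = 308.7 N.
Since 65.09 N is within the 308.7 N limit, the machine part stays put and friction is exactly 65.1 N.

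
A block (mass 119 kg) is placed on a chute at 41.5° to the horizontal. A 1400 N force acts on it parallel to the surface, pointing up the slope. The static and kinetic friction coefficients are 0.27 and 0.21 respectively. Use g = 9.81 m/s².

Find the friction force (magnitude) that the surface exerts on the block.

The normal reaction is N = m g cos θ = 874.3 N.
Parallel to the incline, ΣF = 0 gives f = m g sin θ − P = 773.5 − 1400 = -626.5 N (up-slope positive).
Static friction can supply at most μ_s N = 236.1 N.
|-626.5| exceeds 236.1 N, so the block slips up-slope; friction is kinetic, f = μ_k N = 0.21×874.3 = 184 N.

f ≈ 184 N (down the incline)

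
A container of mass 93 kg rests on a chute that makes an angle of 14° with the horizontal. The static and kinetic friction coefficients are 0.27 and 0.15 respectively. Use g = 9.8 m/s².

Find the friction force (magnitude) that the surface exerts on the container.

f ≈ 220 N (up the incline)

Perpendicular to the surface, N = m g cos θ = 93·9.8·cos 14° = 884.3 N.
Along the slope the weight component is m g sin θ = 220.5 N; friction must supply exactly this, acting up-slope.
Maximum static friction available: μ_s N = 0.27 × 884.3 = 238.8 N.
Since |220.5| ≤ 238.8 N, the container remains in static equilibrium and friction takes exactly the required value.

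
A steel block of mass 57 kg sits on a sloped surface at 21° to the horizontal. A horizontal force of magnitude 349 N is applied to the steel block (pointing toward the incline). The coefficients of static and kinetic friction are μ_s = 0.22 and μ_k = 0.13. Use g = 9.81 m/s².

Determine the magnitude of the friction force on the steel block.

The horizontal push has a component P sin θ into the surface, so N = m g cos θ + P sin θ = 522 + 125.1 = 647.1 N.
Parallel to the incline: P cos θ − m g sin θ = 325.8 − 200.4 = 125.4 N; the friction needed to balance this is 125.4 N acting down the slope.
Maximum static friction: μ_s N = 0.22 × 647.1 = 142.4 N.
Since 125.4 N is within the 142.4 N limit, the steel block stays put and friction is exactly 125 N.

f ≈ 125 N (down the incline)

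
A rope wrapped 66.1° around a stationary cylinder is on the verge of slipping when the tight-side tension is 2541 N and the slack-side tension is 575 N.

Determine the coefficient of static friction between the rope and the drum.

μ ≈ 1.29

T₂/T₁ = e^{μβ} → μ = ln(T₂/T₁)/β.
β = 66.1° = 1.154 rad.
μ = ln(2541/575)/1.154 = ln(4.419)/1.154 = 1.29.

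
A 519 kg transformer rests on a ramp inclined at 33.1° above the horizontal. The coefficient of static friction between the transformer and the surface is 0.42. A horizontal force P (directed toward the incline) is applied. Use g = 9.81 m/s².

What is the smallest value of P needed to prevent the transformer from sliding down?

The transformer tends to slide down (tan θ > μ_s), so at the point of impending slip friction acts up-slope at its limit: f = μ_s N.
Perpendicular to the incline: N = m g cos θ + P sin θ.
Along the incline: P cos θ + μ_s N = m g sin θ, i.e. P cos θ + μ_s (m g cos θ + P sin θ) = m g sin θ.
Solving, P (cos θ + μ_s sin θ) = m g (sin θ − μ_s cos θ), so P = 5090×0.1943/1.067 = 927 N.

P_min ≈ 927 N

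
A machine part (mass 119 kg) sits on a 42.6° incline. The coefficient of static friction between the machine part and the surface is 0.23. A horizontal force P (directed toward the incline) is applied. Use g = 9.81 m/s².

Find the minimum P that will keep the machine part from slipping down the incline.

The machine part tends to slide down (tan θ > μ_s), so at the point of impending slip friction acts up-slope at its limit: f = μ_s N.
Perpendicular to the incline: N = m g cos θ + P sin θ.
Along the incline: P cos θ + μ_s N = m g sin θ, i.e. P cos θ + μ_s (m g cos θ + P sin θ) = m g sin θ.
Solving, P (cos θ + μ_s sin θ) = m g (sin θ − μ_s cos θ), so P = 1170×0.5076/0.8918 = 664 N.

P_min ≈ 664 N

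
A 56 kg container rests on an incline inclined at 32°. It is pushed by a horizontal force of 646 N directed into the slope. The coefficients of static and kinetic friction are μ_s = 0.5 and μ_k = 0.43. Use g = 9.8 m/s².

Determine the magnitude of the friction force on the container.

f ≈ 257 N (down the incline)

Normal direction: N = m g cos θ + P sin θ = 807.7 N.
Along the incline, the net driving force (taking up-slope positive) is P cos θ − m g sin θ = 547.8 − 290.8 = 257 N, so equilibrium requires friction f = -257 N (down-slope).
The limit of static friction is μ_s N = 403.9 N.
Since 257 N is within the 403.9 N limit, the container stays put and friction is exactly 257 N.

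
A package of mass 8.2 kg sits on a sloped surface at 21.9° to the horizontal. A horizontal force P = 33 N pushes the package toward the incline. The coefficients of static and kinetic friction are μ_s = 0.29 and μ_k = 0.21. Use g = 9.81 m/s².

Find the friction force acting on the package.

f ≈ 0.615 N (down the incline)

The horizontal push has a component P sin θ into the surface, so N = m g cos θ + P sin θ = 74.64 + 12.31 = 86.95 N.
Parallel to the incline: P cos θ − m g sin θ = 30.62 − 30 = 0.6147 N; the friction needed to balance this is 0.6147 N acting down the slope.
Maximum static friction: μ_s N = 0.29 × 86.95 = 25.21 N.
Since 0.6147 N is within the 25.21 N limit, the package stays put and friction is exactly 0.615 N.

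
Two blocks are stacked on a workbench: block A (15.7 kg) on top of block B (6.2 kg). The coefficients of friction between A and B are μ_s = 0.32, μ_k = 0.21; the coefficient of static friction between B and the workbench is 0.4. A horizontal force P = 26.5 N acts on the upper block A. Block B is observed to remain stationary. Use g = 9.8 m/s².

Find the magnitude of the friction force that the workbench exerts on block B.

Between the blocks, N₁ = m_A g = 153.9 N.
So the A–B interface can sustain at most μ_s N₁ = 49.24 N of static friction.
P = 26.5 N is within that limit, so A and B move together (both at rest); the A–B friction is simply f₁ = P = 26.5 N.
B experiences an equal 26.5 N forward from A (third law). B is in equilibrium, so the floor supplies f₂ = 26.5 N of static friction (limit μ_s(m_A+m_B)g = 85.85 N, not exceeded).

f ≈ 26.5 N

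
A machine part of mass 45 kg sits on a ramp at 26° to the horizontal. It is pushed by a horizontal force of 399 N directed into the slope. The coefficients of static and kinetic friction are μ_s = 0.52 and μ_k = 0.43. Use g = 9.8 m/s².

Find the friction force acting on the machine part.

Normal direction: N = m g cos θ + P sin θ = 571.3 N.
Parallel to the incline: P cos θ − m g sin θ = 358.6 − 193.3 = 165.3 N; the friction needed to balance this is 165.3 N acting down the slope.
Maximum static friction: μ_s N = 0.52 × 571.3 = 297.1 N.
|f_req| = 165.3 ≤ 297.1 N → the machine part is in equilibrium; friction equals the required value.

f ≈ 165 N (down the incline)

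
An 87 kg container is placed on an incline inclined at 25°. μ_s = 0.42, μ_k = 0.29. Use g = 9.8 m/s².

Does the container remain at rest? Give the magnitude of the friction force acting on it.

N = m g cos θ = 773 N.
Down-slope weight component: m g sin θ = 360 N.
μ_s N = 325 N.
360 > 325 N, so it slides; kinetic friction f = μ_k N = 0.29×773 = 224 N.

f ≈ 224 N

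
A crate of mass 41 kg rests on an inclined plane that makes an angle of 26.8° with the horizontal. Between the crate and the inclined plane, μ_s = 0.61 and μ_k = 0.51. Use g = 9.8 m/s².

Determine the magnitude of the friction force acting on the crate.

Normal force: N = m g cos θ = 41 × 9.8 × cos 26.8° = 358.6 N.
For equilibrium along the incline, friction must balance the weight component: f = m g sin θ = 181.2 N up the slope.
Static friction can supply at most μ_s N = 218.8 N.
Since |181.2| ≤ 218.8 N, static friction is sufficient; f equals the required value, not μ_s N.

f ≈ 181 N (up the incline)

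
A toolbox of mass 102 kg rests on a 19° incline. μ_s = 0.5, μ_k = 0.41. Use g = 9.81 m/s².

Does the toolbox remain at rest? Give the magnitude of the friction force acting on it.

N = m g cos θ = 946 N.
Down-slope weight component: m g sin θ = 326 N.
μ_s N = 473 N.
326 ≤ 473 N, so it stays put; friction = 326 N.

f ≈ 326 N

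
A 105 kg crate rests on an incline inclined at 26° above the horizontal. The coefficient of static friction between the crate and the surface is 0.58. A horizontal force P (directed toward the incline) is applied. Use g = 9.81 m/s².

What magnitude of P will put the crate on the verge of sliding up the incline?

P ≈ 1530 N

At impending motion up the slope, friction acts down-slope at its limit: f = μ_s N.
Perpendicular to the incline: N = m g cos θ + P sin θ.
Along the incline: P cos θ = m g sin θ + μ_s N = m g sin θ + μ_s (m g cos θ + P sin θ).
Solving, P (cos θ − μ_s sin θ) = m g (sin θ + μ_s cos θ), so P = 105×9.81×(sin 26° + 0.58 cos 26°)/(cos 26° − 0.58 sin 26°) = 1030×0.9597/0.6445 = 1530 N.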